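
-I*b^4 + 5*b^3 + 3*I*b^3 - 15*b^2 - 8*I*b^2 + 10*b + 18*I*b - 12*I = (b - 2)*(b - I)*(b + 6*I)*(-I*b + I)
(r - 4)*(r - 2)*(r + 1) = r^3 - 5*r^2 + 2*r + 8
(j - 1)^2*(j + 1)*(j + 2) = j^4 + j^3 - 3*j^2 - j + 2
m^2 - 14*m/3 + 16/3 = (m - 8/3)*(m - 2)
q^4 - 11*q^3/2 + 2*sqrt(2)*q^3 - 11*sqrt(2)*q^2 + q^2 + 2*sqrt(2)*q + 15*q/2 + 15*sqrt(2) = (q - 5)*(q - 3/2)*(q + 1)*(q + 2*sqrt(2))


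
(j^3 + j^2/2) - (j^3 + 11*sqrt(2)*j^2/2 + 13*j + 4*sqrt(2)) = -11*sqrt(2)*j^2/2 + j^2/2 - 13*j - 4*sqrt(2)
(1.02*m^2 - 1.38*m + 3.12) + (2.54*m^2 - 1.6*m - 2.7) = 3.56*m^2 - 2.98*m + 0.42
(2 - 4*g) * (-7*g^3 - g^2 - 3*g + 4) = 28*g^4 - 10*g^3 + 10*g^2 - 22*g + 8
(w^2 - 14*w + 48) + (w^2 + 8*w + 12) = 2*w^2 - 6*w + 60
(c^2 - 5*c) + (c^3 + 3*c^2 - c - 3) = c^3 + 4*c^2 - 6*c - 3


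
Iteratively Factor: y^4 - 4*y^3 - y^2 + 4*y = (y + 1)*(y^3 - 5*y^2 + 4*y) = (y - 1)*(y + 1)*(y^2 - 4*y) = (y - 4)*(y - 1)*(y + 1)*(y)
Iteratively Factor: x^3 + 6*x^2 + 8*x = (x + 2)*(x^2 + 4*x) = (x + 2)*(x + 4)*(x)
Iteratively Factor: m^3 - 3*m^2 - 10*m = (m - 5)*(m^2 + 2*m) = (m - 5)*(m + 2)*(m)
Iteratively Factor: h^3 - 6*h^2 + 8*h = (h - 2)*(h^2 - 4*h) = h*(h - 2)*(h - 4)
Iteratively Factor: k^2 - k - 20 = (k - 5)*(k + 4)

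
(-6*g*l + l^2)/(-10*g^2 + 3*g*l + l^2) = l*(-6*g + l)/(-10*g^2 + 3*g*l + l^2)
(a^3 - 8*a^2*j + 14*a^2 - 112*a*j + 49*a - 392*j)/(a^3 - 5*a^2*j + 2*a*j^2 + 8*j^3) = (a^3 - 8*a^2*j + 14*a^2 - 112*a*j + 49*a - 392*j)/(a^3 - 5*a^2*j + 2*a*j^2 + 8*j^3)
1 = 1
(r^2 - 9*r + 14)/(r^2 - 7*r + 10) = (r - 7)/(r - 5)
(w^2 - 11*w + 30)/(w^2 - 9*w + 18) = (w - 5)/(w - 3)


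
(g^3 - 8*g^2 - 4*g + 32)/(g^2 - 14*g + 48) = (g^2 - 4)/(g - 6)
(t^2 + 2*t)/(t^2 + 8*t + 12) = t/(t + 6)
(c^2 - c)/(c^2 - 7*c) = (c - 1)/(c - 7)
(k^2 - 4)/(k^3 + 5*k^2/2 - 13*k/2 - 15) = 2*(k - 2)/(2*k^2 + k - 15)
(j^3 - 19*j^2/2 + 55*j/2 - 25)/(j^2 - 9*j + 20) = (j^2 - 9*j/2 + 5)/(j - 4)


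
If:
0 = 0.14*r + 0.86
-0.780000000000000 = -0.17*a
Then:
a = 4.59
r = -6.14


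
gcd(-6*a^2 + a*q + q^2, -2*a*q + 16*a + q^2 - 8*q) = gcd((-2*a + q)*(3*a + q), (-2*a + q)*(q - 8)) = -2*a + q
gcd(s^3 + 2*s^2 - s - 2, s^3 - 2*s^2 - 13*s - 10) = s^2 + 3*s + 2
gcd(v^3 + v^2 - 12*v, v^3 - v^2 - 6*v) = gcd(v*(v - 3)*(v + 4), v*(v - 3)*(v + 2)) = v^2 - 3*v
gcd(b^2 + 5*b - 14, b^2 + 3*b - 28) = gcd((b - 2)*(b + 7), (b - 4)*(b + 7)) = b + 7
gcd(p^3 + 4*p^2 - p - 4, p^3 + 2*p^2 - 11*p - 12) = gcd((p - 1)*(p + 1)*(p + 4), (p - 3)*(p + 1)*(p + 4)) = p^2 + 5*p + 4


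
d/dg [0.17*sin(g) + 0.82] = 0.17*cos(g)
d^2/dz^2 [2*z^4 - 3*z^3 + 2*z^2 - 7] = 24*z^2 - 18*z + 4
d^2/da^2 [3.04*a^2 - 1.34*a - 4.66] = 6.08000000000000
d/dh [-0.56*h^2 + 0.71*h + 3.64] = 0.71 - 1.12*h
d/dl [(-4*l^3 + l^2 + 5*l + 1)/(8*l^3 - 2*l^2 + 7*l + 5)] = (-136*l^3 - 67*l^2 + 14*l + 18)/(64*l^6 - 32*l^5 + 116*l^4 + 52*l^3 + 29*l^2 + 70*l + 25)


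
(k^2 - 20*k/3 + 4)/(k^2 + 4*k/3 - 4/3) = (k - 6)/(k + 2)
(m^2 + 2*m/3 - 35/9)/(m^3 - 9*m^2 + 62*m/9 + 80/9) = (3*m + 7)/(3*m^2 - 22*m - 16)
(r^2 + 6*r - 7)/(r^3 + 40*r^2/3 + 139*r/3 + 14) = 3*(r - 1)/(3*r^2 + 19*r + 6)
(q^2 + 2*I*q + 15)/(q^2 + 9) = (q + 5*I)/(q + 3*I)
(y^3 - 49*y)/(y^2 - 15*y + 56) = y*(y + 7)/(y - 8)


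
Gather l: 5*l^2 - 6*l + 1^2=5*l^2 - 6*l + 1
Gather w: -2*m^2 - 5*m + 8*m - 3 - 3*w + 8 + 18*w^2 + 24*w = -2*m^2 + 3*m + 18*w^2 + 21*w + 5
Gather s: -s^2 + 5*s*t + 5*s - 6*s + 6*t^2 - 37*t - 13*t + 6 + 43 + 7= -s^2 + s*(5*t - 1) + 6*t^2 - 50*t + 56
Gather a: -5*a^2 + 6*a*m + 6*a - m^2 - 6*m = -5*a^2 + a*(6*m + 6) - m^2 - 6*m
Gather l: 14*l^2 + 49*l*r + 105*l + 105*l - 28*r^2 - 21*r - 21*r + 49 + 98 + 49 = 14*l^2 + l*(49*r + 210) - 28*r^2 - 42*r + 196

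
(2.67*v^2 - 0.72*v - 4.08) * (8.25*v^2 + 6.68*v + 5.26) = 22.0275*v^4 + 11.8956*v^3 - 24.4254*v^2 - 31.0416*v - 21.4608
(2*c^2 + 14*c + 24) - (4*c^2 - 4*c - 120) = -2*c^2 + 18*c + 144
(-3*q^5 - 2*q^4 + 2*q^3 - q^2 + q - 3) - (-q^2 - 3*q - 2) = -3*q^5 - 2*q^4 + 2*q^3 + 4*q - 1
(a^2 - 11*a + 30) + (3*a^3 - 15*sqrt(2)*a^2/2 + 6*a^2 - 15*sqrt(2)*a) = 3*a^3 - 15*sqrt(2)*a^2/2 + 7*a^2 - 15*sqrt(2)*a - 11*a + 30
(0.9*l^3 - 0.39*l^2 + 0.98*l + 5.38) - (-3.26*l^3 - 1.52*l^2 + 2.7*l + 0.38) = 4.16*l^3 + 1.13*l^2 - 1.72*l + 5.0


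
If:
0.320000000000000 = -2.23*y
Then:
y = -0.14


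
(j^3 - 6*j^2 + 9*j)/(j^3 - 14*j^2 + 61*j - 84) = j*(j - 3)/(j^2 - 11*j + 28)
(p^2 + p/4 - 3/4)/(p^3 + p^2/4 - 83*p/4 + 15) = (p + 1)/(p^2 + p - 20)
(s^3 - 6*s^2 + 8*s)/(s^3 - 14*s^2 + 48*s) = (s^2 - 6*s + 8)/(s^2 - 14*s + 48)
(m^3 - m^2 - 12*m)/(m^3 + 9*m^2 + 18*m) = (m - 4)/(m + 6)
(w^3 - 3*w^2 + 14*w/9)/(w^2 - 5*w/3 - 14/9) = w*(3*w - 2)/(3*w + 2)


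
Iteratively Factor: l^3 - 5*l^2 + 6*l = (l - 3)*(l^2 - 2*l) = l*(l - 3)*(l - 2)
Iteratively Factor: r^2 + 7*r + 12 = (r + 4)*(r + 3)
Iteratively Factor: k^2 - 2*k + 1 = (k - 1)*(k - 1)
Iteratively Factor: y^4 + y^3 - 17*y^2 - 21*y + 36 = (y + 3)*(y^3 - 2*y^2 - 11*y + 12) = (y - 4)*(y + 3)*(y^2 + 2*y - 3) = (y - 4)*(y + 3)^2*(y - 1)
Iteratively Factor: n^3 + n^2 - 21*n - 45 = (n + 3)*(n^2 - 2*n - 15) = (n + 3)^2*(n - 5)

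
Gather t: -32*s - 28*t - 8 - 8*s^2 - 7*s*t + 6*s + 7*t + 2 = -8*s^2 - 26*s + t*(-7*s - 21) - 6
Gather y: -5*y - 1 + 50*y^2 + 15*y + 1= 50*y^2 + 10*y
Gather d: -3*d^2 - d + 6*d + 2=-3*d^2 + 5*d + 2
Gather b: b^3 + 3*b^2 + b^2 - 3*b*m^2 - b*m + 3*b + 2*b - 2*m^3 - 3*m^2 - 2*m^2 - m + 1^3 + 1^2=b^3 + 4*b^2 + b*(-3*m^2 - m + 5) - 2*m^3 - 5*m^2 - m + 2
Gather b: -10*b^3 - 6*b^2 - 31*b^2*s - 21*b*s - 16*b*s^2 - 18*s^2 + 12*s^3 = -10*b^3 + b^2*(-31*s - 6) + b*(-16*s^2 - 21*s) + 12*s^3 - 18*s^2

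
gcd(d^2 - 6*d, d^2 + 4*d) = d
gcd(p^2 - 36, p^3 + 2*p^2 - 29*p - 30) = p + 6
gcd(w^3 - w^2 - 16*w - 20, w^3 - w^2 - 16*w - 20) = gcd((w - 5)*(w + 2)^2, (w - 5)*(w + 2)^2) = w^3 - w^2 - 16*w - 20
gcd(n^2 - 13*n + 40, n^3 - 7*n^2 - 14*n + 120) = n - 5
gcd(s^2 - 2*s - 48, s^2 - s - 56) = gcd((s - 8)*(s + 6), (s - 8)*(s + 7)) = s - 8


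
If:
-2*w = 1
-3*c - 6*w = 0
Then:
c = 1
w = -1/2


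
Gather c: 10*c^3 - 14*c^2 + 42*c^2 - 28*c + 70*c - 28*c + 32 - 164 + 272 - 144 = 10*c^3 + 28*c^2 + 14*c - 4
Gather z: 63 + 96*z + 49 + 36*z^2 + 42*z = 36*z^2 + 138*z + 112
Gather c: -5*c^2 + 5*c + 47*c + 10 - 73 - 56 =-5*c^2 + 52*c - 119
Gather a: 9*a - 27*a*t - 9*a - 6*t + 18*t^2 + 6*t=-27*a*t + 18*t^2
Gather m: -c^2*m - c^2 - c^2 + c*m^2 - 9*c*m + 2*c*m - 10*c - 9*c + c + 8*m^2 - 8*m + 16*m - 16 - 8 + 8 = -2*c^2 - 18*c + m^2*(c + 8) + m*(-c^2 - 7*c + 8) - 16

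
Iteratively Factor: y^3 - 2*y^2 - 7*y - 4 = (y - 4)*(y^2 + 2*y + 1) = (y - 4)*(y + 1)*(y + 1)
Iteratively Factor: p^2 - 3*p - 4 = (p - 4)*(p + 1)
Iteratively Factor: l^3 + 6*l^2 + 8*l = (l)*(l^2 + 6*l + 8) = l*(l + 4)*(l + 2)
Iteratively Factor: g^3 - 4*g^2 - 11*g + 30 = (g - 2)*(g^2 - 2*g - 15) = (g - 5)*(g - 2)*(g + 3)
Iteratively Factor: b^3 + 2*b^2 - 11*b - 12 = (b - 3)*(b^2 + 5*b + 4) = (b - 3)*(b + 1)*(b + 4)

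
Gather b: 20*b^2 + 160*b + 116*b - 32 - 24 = 20*b^2 + 276*b - 56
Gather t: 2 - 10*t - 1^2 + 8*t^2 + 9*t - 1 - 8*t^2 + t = 0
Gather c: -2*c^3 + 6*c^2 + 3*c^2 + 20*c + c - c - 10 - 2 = -2*c^3 + 9*c^2 + 20*c - 12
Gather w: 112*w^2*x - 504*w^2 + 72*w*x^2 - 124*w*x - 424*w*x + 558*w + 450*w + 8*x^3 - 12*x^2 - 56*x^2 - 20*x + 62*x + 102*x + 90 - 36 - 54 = w^2*(112*x - 504) + w*(72*x^2 - 548*x + 1008) + 8*x^3 - 68*x^2 + 144*x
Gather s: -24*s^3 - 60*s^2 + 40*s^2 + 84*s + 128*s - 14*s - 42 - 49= -24*s^3 - 20*s^2 + 198*s - 91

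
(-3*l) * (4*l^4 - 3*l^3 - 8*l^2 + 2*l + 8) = -12*l^5 + 9*l^4 + 24*l^3 - 6*l^2 - 24*l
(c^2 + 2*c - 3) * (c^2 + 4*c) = c^4 + 6*c^3 + 5*c^2 - 12*c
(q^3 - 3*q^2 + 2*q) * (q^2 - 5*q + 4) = q^5 - 8*q^4 + 21*q^3 - 22*q^2 + 8*q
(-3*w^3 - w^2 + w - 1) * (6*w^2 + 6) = -18*w^5 - 6*w^4 - 12*w^3 - 12*w^2 + 6*w - 6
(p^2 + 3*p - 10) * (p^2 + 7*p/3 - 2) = p^4 + 16*p^3/3 - 5*p^2 - 88*p/3 + 20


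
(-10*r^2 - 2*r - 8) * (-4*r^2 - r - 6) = 40*r^4 + 18*r^3 + 94*r^2 + 20*r + 48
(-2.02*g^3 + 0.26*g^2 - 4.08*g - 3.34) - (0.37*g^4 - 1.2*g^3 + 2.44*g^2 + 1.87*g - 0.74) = -0.37*g^4 - 0.82*g^3 - 2.18*g^2 - 5.95*g - 2.6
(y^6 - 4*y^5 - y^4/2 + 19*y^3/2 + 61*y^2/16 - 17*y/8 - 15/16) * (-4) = -4*y^6 + 16*y^5 + 2*y^4 - 38*y^3 - 61*y^2/4 + 17*y/2 + 15/4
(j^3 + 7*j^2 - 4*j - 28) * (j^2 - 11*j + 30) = j^5 - 4*j^4 - 51*j^3 + 226*j^2 + 188*j - 840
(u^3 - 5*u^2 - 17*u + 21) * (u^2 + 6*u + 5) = u^5 + u^4 - 42*u^3 - 106*u^2 + 41*u + 105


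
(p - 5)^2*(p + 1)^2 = p^4 - 8*p^3 + 6*p^2 + 40*p + 25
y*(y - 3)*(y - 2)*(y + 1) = y^4 - 4*y^3 + y^2 + 6*y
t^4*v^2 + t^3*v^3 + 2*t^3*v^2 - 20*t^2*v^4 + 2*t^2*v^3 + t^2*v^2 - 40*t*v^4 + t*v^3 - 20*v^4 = (t - 4*v)*(t + 5*v)*(t*v + v)^2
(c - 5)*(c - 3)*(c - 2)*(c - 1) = c^4 - 11*c^3 + 41*c^2 - 61*c + 30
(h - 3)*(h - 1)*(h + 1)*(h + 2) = h^4 - h^3 - 7*h^2 + h + 6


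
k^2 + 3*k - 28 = (k - 4)*(k + 7)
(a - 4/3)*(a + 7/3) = a^2 + a - 28/9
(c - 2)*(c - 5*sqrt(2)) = c^2 - 5*sqrt(2)*c - 2*c + 10*sqrt(2)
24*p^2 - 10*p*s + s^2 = (-6*p + s)*(-4*p + s)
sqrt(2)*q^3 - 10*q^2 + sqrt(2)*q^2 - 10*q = q*(q - 5*sqrt(2))*(sqrt(2)*q + sqrt(2))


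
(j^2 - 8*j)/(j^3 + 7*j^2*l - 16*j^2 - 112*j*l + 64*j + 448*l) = j/(j^2 + 7*j*l - 8*j - 56*l)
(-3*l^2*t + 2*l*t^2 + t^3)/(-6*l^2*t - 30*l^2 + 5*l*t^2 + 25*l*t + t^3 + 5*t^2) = t*(3*l + t)/(6*l*t + 30*l + t^2 + 5*t)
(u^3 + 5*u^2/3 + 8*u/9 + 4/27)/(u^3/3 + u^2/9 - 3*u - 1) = (9*u^2 + 12*u + 4)/(3*(u^2 - 9))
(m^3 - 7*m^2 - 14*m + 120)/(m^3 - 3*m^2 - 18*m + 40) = (m - 6)/(m - 2)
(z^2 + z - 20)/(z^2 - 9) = (z^2 + z - 20)/(z^2 - 9)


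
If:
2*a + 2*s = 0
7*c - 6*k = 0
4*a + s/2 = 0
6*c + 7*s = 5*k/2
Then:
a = 0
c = 0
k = 0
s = 0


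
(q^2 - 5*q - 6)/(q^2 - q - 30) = (q + 1)/(q + 5)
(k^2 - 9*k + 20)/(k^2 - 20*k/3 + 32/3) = 3*(k - 5)/(3*k - 8)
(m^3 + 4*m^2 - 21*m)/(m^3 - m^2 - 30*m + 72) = m*(m + 7)/(m^2 + 2*m - 24)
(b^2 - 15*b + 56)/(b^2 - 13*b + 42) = (b - 8)/(b - 6)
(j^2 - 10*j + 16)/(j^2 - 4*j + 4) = (j - 8)/(j - 2)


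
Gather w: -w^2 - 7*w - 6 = -w^2 - 7*w - 6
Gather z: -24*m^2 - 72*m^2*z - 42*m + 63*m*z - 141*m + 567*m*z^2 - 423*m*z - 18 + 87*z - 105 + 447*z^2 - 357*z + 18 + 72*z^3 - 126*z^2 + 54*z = -24*m^2 - 183*m + 72*z^3 + z^2*(567*m + 321) + z*(-72*m^2 - 360*m - 216) - 105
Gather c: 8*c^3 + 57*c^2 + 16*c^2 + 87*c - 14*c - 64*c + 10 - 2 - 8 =8*c^3 + 73*c^2 + 9*c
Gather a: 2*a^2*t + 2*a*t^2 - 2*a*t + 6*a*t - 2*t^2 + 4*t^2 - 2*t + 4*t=2*a^2*t + a*(2*t^2 + 4*t) + 2*t^2 + 2*t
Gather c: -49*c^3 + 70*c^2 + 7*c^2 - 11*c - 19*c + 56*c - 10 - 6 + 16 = -49*c^3 + 77*c^2 + 26*c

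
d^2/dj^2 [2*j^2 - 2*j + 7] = 4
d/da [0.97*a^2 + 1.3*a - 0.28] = 1.94*a + 1.3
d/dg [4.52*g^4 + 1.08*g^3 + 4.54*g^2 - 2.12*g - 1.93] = 18.08*g^3 + 3.24*g^2 + 9.08*g - 2.12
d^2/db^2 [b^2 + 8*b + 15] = 2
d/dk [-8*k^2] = -16*k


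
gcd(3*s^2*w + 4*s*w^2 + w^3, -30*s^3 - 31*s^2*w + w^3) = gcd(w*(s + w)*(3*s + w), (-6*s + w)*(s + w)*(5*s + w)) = s + w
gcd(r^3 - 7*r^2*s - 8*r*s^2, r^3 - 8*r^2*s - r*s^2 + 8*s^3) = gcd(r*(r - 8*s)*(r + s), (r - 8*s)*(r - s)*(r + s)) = r^2 - 7*r*s - 8*s^2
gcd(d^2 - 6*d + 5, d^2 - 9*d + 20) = d - 5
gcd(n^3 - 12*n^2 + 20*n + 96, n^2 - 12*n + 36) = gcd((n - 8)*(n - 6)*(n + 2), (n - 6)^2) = n - 6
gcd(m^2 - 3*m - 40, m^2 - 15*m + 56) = m - 8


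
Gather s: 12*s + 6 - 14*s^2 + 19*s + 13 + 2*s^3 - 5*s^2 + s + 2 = 2*s^3 - 19*s^2 + 32*s + 21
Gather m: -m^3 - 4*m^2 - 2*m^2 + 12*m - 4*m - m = -m^3 - 6*m^2 + 7*m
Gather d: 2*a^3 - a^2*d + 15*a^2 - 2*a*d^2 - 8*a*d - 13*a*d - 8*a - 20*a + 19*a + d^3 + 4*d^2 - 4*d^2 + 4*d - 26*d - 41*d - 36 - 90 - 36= 2*a^3 + 15*a^2 - 2*a*d^2 - 9*a + d^3 + d*(-a^2 - 21*a - 63) - 162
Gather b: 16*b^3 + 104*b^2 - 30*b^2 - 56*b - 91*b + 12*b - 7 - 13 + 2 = 16*b^3 + 74*b^2 - 135*b - 18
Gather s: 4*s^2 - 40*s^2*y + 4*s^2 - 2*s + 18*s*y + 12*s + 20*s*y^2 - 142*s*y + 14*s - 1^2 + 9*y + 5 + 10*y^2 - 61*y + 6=s^2*(8 - 40*y) + s*(20*y^2 - 124*y + 24) + 10*y^2 - 52*y + 10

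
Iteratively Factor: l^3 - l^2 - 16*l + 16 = (l + 4)*(l^2 - 5*l + 4) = (l - 1)*(l + 4)*(l - 4)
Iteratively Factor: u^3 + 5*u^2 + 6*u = (u + 2)*(u^2 + 3*u) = u*(u + 2)*(u + 3)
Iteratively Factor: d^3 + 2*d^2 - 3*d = (d)*(d^2 + 2*d - 3) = d*(d + 3)*(d - 1)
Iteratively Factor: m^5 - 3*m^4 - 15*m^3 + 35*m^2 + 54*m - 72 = (m - 3)*(m^4 - 15*m^2 - 10*m + 24) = (m - 3)*(m - 1)*(m^3 + m^2 - 14*m - 24) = (m - 3)*(m - 1)*(m + 3)*(m^2 - 2*m - 8) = (m - 4)*(m - 3)*(m - 1)*(m + 3)*(m + 2)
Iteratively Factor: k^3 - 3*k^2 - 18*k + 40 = (k - 2)*(k^2 - k - 20) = (k - 2)*(k + 4)*(k - 5)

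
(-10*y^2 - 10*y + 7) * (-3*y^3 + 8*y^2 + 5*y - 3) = 30*y^5 - 50*y^4 - 151*y^3 + 36*y^2 + 65*y - 21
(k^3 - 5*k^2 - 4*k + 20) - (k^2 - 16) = k^3 - 6*k^2 - 4*k + 36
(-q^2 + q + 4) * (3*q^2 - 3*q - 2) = -3*q^4 + 6*q^3 + 11*q^2 - 14*q - 8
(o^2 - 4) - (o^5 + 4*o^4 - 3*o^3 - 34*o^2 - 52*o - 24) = -o^5 - 4*o^4 + 3*o^3 + 35*o^2 + 52*o + 20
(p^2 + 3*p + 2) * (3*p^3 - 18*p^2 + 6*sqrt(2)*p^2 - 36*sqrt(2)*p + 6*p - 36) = 3*p^5 - 9*p^4 + 6*sqrt(2)*p^4 - 42*p^3 - 18*sqrt(2)*p^3 - 96*sqrt(2)*p^2 - 54*p^2 - 72*sqrt(2)*p - 96*p - 72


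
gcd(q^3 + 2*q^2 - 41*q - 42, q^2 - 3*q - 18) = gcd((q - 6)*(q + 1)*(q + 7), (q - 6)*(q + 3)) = q - 6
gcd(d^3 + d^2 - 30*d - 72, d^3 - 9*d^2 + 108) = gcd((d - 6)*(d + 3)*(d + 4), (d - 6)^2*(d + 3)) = d^2 - 3*d - 18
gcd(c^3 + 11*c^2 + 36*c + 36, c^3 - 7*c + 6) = c + 3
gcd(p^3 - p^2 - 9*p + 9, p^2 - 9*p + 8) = p - 1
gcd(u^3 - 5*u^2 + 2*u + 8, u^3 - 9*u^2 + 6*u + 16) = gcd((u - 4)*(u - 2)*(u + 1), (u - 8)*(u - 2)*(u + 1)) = u^2 - u - 2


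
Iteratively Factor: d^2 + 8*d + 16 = (d + 4)*(d + 4)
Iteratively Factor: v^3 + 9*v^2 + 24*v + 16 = (v + 4)*(v^2 + 5*v + 4) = (v + 4)^2*(v + 1)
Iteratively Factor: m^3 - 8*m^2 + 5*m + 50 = (m + 2)*(m^2 - 10*m + 25) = (m - 5)*(m + 2)*(m - 5)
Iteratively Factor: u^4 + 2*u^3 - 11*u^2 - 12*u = (u + 1)*(u^3 + u^2 - 12*u) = u*(u + 1)*(u^2 + u - 12) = u*(u + 1)*(u + 4)*(u - 3)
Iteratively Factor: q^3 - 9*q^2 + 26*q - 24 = (q - 4)*(q^2 - 5*q + 6) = (q - 4)*(q - 2)*(q - 3)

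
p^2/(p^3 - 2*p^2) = 1/(p - 2)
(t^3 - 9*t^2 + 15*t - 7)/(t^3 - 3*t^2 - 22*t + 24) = (t^2 - 8*t + 7)/(t^2 - 2*t - 24)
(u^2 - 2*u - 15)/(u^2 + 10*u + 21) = (u - 5)/(u + 7)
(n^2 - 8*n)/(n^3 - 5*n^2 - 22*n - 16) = n/(n^2 + 3*n + 2)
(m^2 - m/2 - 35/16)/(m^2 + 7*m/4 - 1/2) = (16*m^2 - 8*m - 35)/(4*(4*m^2 + 7*m - 2))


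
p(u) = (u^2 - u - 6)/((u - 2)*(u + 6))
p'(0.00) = 0.25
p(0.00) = 0.50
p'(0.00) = 0.25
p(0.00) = 0.50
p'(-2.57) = 0.41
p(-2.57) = -0.20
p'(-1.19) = 0.24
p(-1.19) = 0.22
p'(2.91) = 0.66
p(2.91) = -0.05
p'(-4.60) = 2.31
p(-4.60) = -2.14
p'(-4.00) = 1.14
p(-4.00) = -1.17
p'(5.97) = 0.06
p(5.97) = 0.50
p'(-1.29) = 0.25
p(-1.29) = 0.20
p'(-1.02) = 0.24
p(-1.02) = 0.26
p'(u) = (2*u - 1)/((u - 2)*(u + 6)) - (u^2 - u - 6)/((u - 2)*(u + 6)^2) - (u^2 - u - 6)/((u - 2)^2*(u + 6)) = (5*u^2 - 12*u + 36)/(u^4 + 8*u^3 - 8*u^2 - 96*u + 144)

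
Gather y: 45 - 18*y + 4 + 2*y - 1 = 48 - 16*y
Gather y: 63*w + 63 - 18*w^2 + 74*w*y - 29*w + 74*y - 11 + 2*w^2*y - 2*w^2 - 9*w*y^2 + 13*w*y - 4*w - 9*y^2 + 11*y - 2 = -20*w^2 + 30*w + y^2*(-9*w - 9) + y*(2*w^2 + 87*w + 85) + 50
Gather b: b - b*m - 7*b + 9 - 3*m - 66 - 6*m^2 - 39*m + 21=b*(-m - 6) - 6*m^2 - 42*m - 36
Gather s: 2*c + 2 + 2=2*c + 4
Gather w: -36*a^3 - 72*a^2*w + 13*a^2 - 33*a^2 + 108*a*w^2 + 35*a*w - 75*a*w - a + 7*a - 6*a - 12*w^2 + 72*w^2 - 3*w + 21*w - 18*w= -36*a^3 - 20*a^2 + w^2*(108*a + 60) + w*(-72*a^2 - 40*a)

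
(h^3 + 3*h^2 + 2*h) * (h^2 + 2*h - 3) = h^5 + 5*h^4 + 5*h^3 - 5*h^2 - 6*h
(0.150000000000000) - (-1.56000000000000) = 1.71000000000000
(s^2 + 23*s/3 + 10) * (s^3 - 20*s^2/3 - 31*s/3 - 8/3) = s^5 + s^4 - 463*s^3/9 - 1337*s^2/9 - 1114*s/9 - 80/3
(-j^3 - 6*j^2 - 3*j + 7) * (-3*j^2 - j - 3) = 3*j^5 + 19*j^4 + 18*j^3 + 2*j - 21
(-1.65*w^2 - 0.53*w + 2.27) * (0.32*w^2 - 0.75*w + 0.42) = -0.528*w^4 + 1.0679*w^3 + 0.4309*w^2 - 1.9251*w + 0.9534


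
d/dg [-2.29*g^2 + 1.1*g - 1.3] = 1.1 - 4.58*g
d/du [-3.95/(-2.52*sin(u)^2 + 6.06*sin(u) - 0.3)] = (23.937 - 19.908*sin(u))*cos(u)/(2.52*sin(u)^2 - 6.06*sin(u) + 0.3)^2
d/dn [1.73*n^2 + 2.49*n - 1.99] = 3.46*n + 2.49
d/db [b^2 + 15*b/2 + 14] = 2*b + 15/2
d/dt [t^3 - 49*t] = 3*t^2 - 49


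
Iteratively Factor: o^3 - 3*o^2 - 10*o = (o - 5)*(o^2 + 2*o) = (o - 5)*(o + 2)*(o)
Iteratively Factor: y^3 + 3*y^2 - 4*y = (y + 4)*(y^2 - y) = y*(y + 4)*(y - 1)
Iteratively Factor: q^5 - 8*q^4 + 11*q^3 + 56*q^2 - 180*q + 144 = (q - 3)*(q^4 - 5*q^3 - 4*q^2 + 44*q - 48) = (q - 4)*(q - 3)*(q^3 - q^2 - 8*q + 12) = (q - 4)*(q - 3)*(q + 3)*(q^2 - 4*q + 4) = (q - 4)*(q - 3)*(q - 2)*(q + 3)*(q - 2)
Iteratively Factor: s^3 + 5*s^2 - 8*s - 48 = (s + 4)*(s^2 + s - 12) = (s - 3)*(s + 4)*(s + 4)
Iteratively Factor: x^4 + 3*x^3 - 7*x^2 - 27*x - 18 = (x - 3)*(x^3 + 6*x^2 + 11*x + 6) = (x - 3)*(x + 1)*(x^2 + 5*x + 6) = (x - 3)*(x + 1)*(x + 2)*(x + 3)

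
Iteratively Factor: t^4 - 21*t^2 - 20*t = (t + 4)*(t^3 - 4*t^2 - 5*t) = (t - 5)*(t + 4)*(t^2 + t) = (t - 5)*(t + 1)*(t + 4)*(t)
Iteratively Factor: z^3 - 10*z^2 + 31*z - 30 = (z - 5)*(z^2 - 5*z + 6) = (z - 5)*(z - 2)*(z - 3)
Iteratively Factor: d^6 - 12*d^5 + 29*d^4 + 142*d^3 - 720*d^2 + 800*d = (d - 5)*(d^5 - 7*d^4 - 6*d^3 + 112*d^2 - 160*d) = (d - 5)^2*(d^4 - 2*d^3 - 16*d^2 + 32*d) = d*(d - 5)^2*(d^3 - 2*d^2 - 16*d + 32) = d*(d - 5)^2*(d - 4)*(d^2 + 2*d - 8) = d*(d - 5)^2*(d - 4)*(d - 2)*(d + 4)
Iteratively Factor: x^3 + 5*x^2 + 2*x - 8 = (x - 1)*(x^2 + 6*x + 8) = (x - 1)*(x + 2)*(x + 4)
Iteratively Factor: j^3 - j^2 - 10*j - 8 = (j + 2)*(j^2 - 3*j - 4) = (j + 1)*(j + 2)*(j - 4)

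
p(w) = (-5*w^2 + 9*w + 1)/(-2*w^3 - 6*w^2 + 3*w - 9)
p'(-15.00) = -0.02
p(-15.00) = -0.24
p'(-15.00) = -0.02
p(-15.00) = -0.24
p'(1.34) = 0.44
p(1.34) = -0.20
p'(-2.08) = -1.14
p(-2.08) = 1.70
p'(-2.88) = -4.03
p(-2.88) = 3.38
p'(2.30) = 0.16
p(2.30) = 0.08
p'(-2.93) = -4.54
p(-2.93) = 3.60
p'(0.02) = -1.02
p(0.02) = -0.13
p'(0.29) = -0.66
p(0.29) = -0.37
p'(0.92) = 0.41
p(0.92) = -0.39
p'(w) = (9 - 10*w)/(-2*w^3 - 6*w^2 + 3*w - 9) + (-5*w^2 + 9*w + 1)*(6*w^2 + 12*w - 3)/(-2*w^3 - 6*w^2 + 3*w - 9)^2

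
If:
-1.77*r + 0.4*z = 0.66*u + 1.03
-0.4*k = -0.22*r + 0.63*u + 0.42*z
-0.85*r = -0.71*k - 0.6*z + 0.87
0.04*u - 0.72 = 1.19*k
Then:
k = -0.65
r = 0.70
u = -1.48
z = 3.21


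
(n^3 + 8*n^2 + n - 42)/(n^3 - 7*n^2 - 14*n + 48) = (n + 7)/(n - 8)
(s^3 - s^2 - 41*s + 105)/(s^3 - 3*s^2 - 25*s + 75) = (s + 7)/(s + 5)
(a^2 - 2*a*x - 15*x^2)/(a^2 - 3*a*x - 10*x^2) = (a + 3*x)/(a + 2*x)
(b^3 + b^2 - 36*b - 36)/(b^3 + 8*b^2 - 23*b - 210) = (b^2 - 5*b - 6)/(b^2 + 2*b - 35)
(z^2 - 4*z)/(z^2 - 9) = z*(z - 4)/(z^2 - 9)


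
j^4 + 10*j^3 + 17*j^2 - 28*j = j*(j - 1)*(j + 4)*(j + 7)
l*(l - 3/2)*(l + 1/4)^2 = l^4 - l^3 - 11*l^2/16 - 3*l/32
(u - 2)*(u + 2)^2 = u^3 + 2*u^2 - 4*u - 8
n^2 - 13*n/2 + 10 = (n - 4)*(n - 5/2)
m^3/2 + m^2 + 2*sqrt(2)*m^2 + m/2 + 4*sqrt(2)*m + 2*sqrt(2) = (m/2 + 1/2)*(m + 1)*(m + 4*sqrt(2))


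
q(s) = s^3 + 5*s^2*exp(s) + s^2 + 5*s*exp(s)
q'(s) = 5*s^2*exp(s) + 3*s^2 + 15*s*exp(s) + 2*s + 5*exp(s)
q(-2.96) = -15.67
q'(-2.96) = 20.59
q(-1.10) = 0.06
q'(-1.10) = -0.38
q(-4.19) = -54.99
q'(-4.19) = 44.74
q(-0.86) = -0.15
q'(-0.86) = -1.28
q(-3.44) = -27.53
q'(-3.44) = 29.02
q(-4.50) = -70.00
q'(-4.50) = 52.18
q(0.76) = 15.32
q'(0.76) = 44.50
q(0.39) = 4.21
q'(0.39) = 18.38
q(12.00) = 126950609.31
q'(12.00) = 147293542.23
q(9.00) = 3647197.77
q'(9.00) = 4416441.74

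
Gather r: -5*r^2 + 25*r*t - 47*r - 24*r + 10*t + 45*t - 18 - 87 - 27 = -5*r^2 + r*(25*t - 71) + 55*t - 132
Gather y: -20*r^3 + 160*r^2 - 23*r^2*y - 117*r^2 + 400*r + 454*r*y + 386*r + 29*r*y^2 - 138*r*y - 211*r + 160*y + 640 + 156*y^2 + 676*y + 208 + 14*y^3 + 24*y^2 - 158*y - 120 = -20*r^3 + 43*r^2 + 575*r + 14*y^3 + y^2*(29*r + 180) + y*(-23*r^2 + 316*r + 678) + 728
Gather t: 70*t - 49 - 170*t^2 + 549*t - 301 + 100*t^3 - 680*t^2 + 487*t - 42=100*t^3 - 850*t^2 + 1106*t - 392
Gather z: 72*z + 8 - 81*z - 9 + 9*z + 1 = 0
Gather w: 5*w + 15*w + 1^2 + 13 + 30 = 20*w + 44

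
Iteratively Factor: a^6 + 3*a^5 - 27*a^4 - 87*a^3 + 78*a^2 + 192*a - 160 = (a - 1)*(a^5 + 4*a^4 - 23*a^3 - 110*a^2 - 32*a + 160) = (a - 5)*(a - 1)*(a^4 + 9*a^3 + 22*a^2 - 32) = (a - 5)*(a - 1)*(a + 4)*(a^3 + 5*a^2 + 2*a - 8) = (a - 5)*(a - 1)^2*(a + 4)*(a^2 + 6*a + 8) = (a - 5)*(a - 1)^2*(a + 4)^2*(a + 2)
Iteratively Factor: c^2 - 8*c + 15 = (c - 3)*(c - 5)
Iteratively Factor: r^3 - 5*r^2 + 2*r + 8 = (r - 2)*(r^2 - 3*r - 4) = (r - 4)*(r - 2)*(r + 1)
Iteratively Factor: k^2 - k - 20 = (k + 4)*(k - 5)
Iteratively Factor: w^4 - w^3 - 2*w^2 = (w - 2)*(w^3 + w^2) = (w - 2)*(w + 1)*(w^2) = w*(w - 2)*(w + 1)*(w)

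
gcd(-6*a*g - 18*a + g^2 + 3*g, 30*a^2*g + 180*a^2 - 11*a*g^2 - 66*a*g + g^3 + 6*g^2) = 6*a - g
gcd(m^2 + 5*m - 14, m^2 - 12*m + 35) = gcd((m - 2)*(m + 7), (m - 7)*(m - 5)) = 1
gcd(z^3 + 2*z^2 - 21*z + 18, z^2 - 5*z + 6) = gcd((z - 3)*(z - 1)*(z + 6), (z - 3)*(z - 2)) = z - 3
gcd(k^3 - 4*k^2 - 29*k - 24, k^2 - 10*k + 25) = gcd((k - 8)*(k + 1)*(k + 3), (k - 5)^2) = 1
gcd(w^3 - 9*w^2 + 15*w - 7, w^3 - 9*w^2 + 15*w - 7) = w^3 - 9*w^2 + 15*w - 7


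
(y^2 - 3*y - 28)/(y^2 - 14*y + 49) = (y + 4)/(y - 7)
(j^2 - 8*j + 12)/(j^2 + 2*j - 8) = (j - 6)/(j + 4)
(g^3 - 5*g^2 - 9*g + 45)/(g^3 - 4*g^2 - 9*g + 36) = (g - 5)/(g - 4)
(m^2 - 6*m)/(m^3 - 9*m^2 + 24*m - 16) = m*(m - 6)/(m^3 - 9*m^2 + 24*m - 16)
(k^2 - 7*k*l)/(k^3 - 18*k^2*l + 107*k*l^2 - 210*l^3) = k/(k^2 - 11*k*l + 30*l^2)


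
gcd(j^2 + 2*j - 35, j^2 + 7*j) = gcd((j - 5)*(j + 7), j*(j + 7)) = j + 7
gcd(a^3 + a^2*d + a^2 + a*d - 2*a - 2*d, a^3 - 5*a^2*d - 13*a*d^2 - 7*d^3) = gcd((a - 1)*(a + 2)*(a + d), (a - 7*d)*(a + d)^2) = a + d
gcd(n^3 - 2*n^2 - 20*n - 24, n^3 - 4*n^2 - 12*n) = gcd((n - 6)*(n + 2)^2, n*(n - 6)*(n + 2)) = n^2 - 4*n - 12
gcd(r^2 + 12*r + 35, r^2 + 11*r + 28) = r + 7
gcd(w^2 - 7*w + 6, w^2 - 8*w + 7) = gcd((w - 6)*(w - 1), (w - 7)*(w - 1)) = w - 1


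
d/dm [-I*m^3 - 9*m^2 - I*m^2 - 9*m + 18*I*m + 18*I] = -3*I*m^2 - 18*m - 2*I*m - 9 + 18*I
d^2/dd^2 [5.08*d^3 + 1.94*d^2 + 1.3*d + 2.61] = 30.48*d + 3.88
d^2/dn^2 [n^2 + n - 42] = 2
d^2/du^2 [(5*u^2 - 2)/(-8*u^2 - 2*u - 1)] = 2*(80*u^3 + 504*u^2 + 96*u - 13)/(512*u^6 + 384*u^5 + 288*u^4 + 104*u^3 + 36*u^2 + 6*u + 1)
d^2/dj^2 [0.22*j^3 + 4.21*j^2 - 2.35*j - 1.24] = 1.32*j + 8.42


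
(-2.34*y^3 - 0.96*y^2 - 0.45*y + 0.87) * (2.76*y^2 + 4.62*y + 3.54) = -6.4584*y^5 - 13.4604*y^4 - 13.9608*y^3 - 3.0762*y^2 + 2.4264*y + 3.0798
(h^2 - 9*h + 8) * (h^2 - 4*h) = h^4 - 13*h^3 + 44*h^2 - 32*h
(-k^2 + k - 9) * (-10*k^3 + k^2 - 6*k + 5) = 10*k^5 - 11*k^4 + 97*k^3 - 20*k^2 + 59*k - 45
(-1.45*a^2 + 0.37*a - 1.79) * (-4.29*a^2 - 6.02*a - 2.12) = 6.2205*a^4 + 7.1417*a^3 + 8.5257*a^2 + 9.9914*a + 3.7948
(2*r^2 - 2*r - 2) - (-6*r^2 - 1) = 8*r^2 - 2*r - 1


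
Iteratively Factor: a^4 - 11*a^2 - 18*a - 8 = (a + 1)*(a^3 - a^2 - 10*a - 8) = (a - 4)*(a + 1)*(a^2 + 3*a + 2) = (a - 4)*(a + 1)^2*(a + 2)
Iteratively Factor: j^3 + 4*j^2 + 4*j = (j + 2)*(j^2 + 2*j) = (j + 2)^2*(j)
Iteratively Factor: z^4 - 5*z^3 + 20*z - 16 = (z - 1)*(z^3 - 4*z^2 - 4*z + 16) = (z - 2)*(z - 1)*(z^2 - 2*z - 8) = (z - 2)*(z - 1)*(z + 2)*(z - 4)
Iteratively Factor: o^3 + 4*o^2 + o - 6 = (o + 3)*(o^2 + o - 2) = (o - 1)*(o + 3)*(o + 2)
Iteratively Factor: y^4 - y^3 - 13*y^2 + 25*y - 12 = (y + 4)*(y^3 - 5*y^2 + 7*y - 3) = (y - 1)*(y + 4)*(y^2 - 4*y + 3) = (y - 1)^2*(y + 4)*(y - 3)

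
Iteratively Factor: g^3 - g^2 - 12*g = (g)*(g^2 - g - 12) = g*(g + 3)*(g - 4)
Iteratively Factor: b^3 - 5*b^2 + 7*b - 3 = (b - 1)*(b^2 - 4*b + 3) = (b - 1)^2*(b - 3)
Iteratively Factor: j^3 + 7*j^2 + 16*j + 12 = (j + 3)*(j^2 + 4*j + 4) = (j + 2)*(j + 3)*(j + 2)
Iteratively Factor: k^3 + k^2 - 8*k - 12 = (k + 2)*(k^2 - k - 6) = (k + 2)^2*(k - 3)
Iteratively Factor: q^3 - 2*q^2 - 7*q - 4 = (q + 1)*(q^2 - 3*q - 4) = (q + 1)^2*(q - 4)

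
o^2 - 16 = (o - 4)*(o + 4)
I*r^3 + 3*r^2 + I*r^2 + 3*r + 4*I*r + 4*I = (r - 4*I)*(r + I)*(I*r + I)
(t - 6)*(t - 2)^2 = t^3 - 10*t^2 + 28*t - 24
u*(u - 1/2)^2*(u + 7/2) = u^4 + 5*u^3/2 - 13*u^2/4 + 7*u/8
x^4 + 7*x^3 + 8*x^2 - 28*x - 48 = (x - 2)*(x + 2)*(x + 3)*(x + 4)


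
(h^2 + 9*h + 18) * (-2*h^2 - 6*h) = -2*h^4 - 24*h^3 - 90*h^2 - 108*h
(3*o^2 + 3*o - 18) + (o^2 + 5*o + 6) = 4*o^2 + 8*o - 12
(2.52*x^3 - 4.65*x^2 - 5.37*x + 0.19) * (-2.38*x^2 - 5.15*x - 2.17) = -5.9976*x^5 - 1.911*x^4 + 31.2597*x^3 + 37.2938*x^2 + 10.6744*x - 0.4123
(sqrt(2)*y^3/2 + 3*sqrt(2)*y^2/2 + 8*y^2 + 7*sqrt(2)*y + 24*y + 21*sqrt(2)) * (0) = 0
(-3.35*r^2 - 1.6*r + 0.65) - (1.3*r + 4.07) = -3.35*r^2 - 2.9*r - 3.42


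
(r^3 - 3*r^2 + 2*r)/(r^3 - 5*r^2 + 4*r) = (r - 2)/(r - 4)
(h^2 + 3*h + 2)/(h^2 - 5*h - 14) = (h + 1)/(h - 7)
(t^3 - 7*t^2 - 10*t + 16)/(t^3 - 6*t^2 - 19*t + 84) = (t^3 - 7*t^2 - 10*t + 16)/(t^3 - 6*t^2 - 19*t + 84)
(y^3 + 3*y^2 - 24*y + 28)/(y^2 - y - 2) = (y^2 + 5*y - 14)/(y + 1)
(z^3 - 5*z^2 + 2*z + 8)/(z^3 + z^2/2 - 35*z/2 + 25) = 2*(z^2 - 3*z - 4)/(2*z^2 + 5*z - 25)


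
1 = 1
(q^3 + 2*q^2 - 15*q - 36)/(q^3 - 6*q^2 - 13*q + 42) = (q^2 - q - 12)/(q^2 - 9*q + 14)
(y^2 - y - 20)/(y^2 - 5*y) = (y + 4)/y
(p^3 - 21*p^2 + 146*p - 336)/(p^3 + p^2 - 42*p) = (p^2 - 15*p + 56)/(p*(p + 7))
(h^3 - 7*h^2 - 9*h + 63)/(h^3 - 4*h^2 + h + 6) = (h^2 - 4*h - 21)/(h^2 - h - 2)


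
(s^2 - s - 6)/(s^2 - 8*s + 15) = (s + 2)/(s - 5)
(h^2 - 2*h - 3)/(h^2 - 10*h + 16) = (h^2 - 2*h - 3)/(h^2 - 10*h + 16)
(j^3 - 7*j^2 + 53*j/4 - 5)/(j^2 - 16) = (j^2 - 3*j + 5/4)/(j + 4)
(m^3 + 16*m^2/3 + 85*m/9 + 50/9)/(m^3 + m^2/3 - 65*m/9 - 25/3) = (m + 2)/(m - 3)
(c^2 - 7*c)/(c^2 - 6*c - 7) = c/(c + 1)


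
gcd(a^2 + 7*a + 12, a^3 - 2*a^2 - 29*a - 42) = a + 3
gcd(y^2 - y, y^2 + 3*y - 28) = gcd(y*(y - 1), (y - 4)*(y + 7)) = 1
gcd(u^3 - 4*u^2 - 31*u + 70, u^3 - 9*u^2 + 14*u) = u^2 - 9*u + 14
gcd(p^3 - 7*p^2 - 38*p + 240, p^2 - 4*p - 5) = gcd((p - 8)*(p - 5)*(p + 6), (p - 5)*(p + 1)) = p - 5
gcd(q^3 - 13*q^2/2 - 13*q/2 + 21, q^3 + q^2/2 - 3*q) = q^2 + q/2 - 3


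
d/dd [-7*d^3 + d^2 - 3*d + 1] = -21*d^2 + 2*d - 3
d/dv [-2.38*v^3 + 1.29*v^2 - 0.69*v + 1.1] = -7.14*v^2 + 2.58*v - 0.69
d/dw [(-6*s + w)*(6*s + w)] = 2*w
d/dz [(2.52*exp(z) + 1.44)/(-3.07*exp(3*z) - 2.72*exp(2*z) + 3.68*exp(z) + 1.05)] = (15.4728*exp(3*z) + 20.1168*exp(2*z) + 7.8336*exp(z) - 2.6532)*exp(z)/(9.4249*exp(6*z) + 16.7008*exp(5*z) - 15.1968*exp(4*z) - 26.4662*exp(3*z) + 7.8304*exp(2*z) + 7.728*exp(z) + 1.1025)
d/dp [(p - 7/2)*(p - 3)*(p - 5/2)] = 3*p^2 - 18*p + 107/4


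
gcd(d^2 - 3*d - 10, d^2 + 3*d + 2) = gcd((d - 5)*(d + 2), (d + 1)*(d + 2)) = d + 2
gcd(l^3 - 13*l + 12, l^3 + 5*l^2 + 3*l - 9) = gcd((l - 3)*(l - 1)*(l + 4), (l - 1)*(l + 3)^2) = l - 1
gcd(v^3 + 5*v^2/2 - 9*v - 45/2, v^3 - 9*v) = v^2 - 9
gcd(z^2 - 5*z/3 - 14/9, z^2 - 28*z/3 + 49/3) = z - 7/3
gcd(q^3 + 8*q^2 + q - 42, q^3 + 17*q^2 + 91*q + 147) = q^2 + 10*q + 21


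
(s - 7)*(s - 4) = s^2 - 11*s + 28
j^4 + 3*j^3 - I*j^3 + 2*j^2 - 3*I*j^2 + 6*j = j*(j + 3)*(j - 2*I)*(j + I)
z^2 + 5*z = z*(z + 5)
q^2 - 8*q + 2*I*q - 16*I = (q - 8)*(q + 2*I)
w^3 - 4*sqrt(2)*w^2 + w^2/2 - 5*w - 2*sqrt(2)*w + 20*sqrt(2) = (w - 2)*(w + 5/2)*(w - 4*sqrt(2))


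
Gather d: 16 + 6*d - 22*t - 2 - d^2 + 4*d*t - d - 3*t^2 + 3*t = -d^2 + d*(4*t + 5) - 3*t^2 - 19*t + 14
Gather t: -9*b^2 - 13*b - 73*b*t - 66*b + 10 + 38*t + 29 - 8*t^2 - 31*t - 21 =-9*b^2 - 79*b - 8*t^2 + t*(7 - 73*b) + 18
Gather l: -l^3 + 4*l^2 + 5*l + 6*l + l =-l^3 + 4*l^2 + 12*l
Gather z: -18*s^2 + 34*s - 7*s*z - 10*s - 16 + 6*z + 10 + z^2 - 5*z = -18*s^2 + 24*s + z^2 + z*(1 - 7*s) - 6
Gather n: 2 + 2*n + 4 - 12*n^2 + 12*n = -12*n^2 + 14*n + 6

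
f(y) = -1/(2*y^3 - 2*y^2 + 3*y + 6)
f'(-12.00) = 0.00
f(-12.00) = 0.00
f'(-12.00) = 0.00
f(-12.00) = 0.00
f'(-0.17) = 0.13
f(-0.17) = -0.18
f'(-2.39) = 0.03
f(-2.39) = 0.03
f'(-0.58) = 0.72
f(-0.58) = -0.31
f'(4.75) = 0.00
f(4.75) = -0.01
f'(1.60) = 0.06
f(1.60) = -0.07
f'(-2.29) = 0.03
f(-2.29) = 0.03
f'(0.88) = 0.06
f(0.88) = -0.12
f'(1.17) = 0.07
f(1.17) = -0.10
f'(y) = -(-6*y^2 + 4*y - 3)/(2*y^3 - 2*y^2 + 3*y + 6)^2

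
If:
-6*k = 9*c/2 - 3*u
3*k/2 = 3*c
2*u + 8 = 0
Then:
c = -8/11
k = -16/11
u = -4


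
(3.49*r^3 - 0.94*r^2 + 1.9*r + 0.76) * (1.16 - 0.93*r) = -3.2457*r^4 + 4.9226*r^3 - 2.8574*r^2 + 1.4972*r + 0.8816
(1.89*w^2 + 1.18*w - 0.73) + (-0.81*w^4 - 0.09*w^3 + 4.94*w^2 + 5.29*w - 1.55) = -0.81*w^4 - 0.09*w^3 + 6.83*w^2 + 6.47*w - 2.28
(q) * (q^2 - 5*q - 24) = q^3 - 5*q^2 - 24*q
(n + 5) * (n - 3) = n^2 + 2*n - 15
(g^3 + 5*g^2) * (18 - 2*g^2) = -2*g^5 - 10*g^4 + 18*g^3 + 90*g^2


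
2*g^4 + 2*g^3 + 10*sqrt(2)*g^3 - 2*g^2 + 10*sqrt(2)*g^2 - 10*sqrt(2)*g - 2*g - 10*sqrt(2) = (g - 1)*(g + 5*sqrt(2))*(sqrt(2)*g + sqrt(2))^2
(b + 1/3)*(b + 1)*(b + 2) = b^3 + 10*b^2/3 + 3*b + 2/3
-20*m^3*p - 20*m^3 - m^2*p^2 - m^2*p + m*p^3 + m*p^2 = (-5*m + p)*(4*m + p)*(m*p + m)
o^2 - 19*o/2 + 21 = (o - 6)*(o - 7/2)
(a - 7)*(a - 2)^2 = a^3 - 11*a^2 + 32*a - 28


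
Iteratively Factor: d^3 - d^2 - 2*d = (d + 1)*(d^2 - 2*d) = (d - 2)*(d + 1)*(d)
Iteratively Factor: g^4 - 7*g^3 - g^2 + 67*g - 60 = (g - 5)*(g^3 - 2*g^2 - 11*g + 12) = (g - 5)*(g + 3)*(g^2 - 5*g + 4) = (g - 5)*(g - 4)*(g + 3)*(g - 1)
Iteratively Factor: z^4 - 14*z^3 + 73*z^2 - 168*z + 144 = (z - 4)*(z^3 - 10*z^2 + 33*z - 36) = (z - 4)*(z - 3)*(z^2 - 7*z + 12) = (z - 4)*(z - 3)^2*(z - 4)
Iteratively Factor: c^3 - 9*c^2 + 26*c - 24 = (c - 2)*(c^2 - 7*c + 12) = (c - 4)*(c - 2)*(c - 3)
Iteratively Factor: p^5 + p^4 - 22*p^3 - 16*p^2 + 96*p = (p)*(p^4 + p^3 - 22*p^2 - 16*p + 96) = p*(p + 4)*(p^3 - 3*p^2 - 10*p + 24) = p*(p + 3)*(p + 4)*(p^2 - 6*p + 8) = p*(p - 2)*(p + 3)*(p + 4)*(p - 4)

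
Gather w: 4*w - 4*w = 0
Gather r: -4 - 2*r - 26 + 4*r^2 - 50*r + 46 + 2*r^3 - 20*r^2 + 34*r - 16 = 2*r^3 - 16*r^2 - 18*r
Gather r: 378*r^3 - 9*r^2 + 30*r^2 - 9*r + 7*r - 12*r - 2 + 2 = 378*r^3 + 21*r^2 - 14*r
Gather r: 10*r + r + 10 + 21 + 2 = 11*r + 33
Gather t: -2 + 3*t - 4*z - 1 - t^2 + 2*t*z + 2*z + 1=-t^2 + t*(2*z + 3) - 2*z - 2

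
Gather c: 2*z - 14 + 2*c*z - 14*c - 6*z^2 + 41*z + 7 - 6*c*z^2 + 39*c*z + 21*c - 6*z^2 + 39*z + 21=c*(-6*z^2 + 41*z + 7) - 12*z^2 + 82*z + 14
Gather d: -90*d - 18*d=-108*d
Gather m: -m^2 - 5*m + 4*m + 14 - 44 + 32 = -m^2 - m + 2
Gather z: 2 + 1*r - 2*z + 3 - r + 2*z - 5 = 0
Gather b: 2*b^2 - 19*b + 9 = 2*b^2 - 19*b + 9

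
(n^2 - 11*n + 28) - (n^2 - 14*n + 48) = 3*n - 20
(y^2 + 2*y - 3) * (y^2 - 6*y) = y^4 - 4*y^3 - 15*y^2 + 18*y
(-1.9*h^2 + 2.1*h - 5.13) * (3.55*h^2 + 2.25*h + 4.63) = -6.745*h^4 + 3.18*h^3 - 22.2835*h^2 - 1.8195*h - 23.7519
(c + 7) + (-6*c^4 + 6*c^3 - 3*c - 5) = -6*c^4 + 6*c^3 - 2*c + 2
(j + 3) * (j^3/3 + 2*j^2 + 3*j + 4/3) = j^4/3 + 3*j^3 + 9*j^2 + 31*j/3 + 4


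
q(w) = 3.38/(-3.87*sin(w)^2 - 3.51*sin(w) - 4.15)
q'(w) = 3.38*(7.74*sin(w)*cos(w) + 3.51*cos(w))/(-3.87*sin(w)^2 - 3.51*sin(w) - 4.15)^2 = (26.1612*sin(w) + 11.8638)*cos(w)/(3.87*sin(w)^2 + 3.51*sin(w) + 4.15)^2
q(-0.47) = -1.01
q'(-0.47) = 0.00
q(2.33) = -0.39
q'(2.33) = -0.28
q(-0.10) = -0.88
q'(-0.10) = 0.62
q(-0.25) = -0.96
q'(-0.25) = 0.42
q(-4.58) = -0.30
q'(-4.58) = -0.04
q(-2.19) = -0.88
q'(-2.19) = 0.37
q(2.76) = -0.56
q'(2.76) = -0.56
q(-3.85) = -0.42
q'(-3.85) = -0.34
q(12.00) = -1.00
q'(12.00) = -0.16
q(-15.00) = -0.96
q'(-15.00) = 0.32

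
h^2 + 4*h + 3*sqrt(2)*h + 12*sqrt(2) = (h + 4)*(h + 3*sqrt(2))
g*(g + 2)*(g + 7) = g^3 + 9*g^2 + 14*g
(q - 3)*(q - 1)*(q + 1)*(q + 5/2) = q^4 - q^3/2 - 17*q^2/2 + q/2 + 15/2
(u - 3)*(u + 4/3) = u^2 - 5*u/3 - 4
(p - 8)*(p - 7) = p^2 - 15*p + 56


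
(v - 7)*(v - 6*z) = v^2 - 6*v*z - 7*v + 42*z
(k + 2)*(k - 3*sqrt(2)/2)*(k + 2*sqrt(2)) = k^3 + sqrt(2)*k^2/2 + 2*k^2 - 6*k + sqrt(2)*k - 12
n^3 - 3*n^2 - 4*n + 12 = (n - 3)*(n - 2)*(n + 2)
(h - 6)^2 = h^2 - 12*h + 36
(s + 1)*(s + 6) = s^2 + 7*s + 6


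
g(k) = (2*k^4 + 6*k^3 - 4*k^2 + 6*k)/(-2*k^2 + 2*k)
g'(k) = (4*k - 2)*(2*k^4 + 6*k^3 - 4*k^2 + 6*k)/(-2*k^2 + 2*k)^2 + (8*k^3 + 18*k^2 - 8*k + 6)/(-2*k^2 + 2*k)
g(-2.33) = 3.39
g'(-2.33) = 1.11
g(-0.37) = 2.99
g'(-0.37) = -0.60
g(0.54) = 6.42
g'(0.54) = 18.55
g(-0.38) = 3.00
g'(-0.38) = -0.61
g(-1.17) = 3.62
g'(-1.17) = -0.60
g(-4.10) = -1.43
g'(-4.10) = 4.39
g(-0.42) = 3.02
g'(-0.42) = -0.68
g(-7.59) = -28.67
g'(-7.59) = 11.25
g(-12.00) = -97.62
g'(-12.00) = 20.03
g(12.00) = -194.45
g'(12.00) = -27.96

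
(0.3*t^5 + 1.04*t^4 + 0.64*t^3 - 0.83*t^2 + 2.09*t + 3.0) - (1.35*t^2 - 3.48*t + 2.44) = 0.3*t^5 + 1.04*t^4 + 0.64*t^3 - 2.18*t^2 + 5.57*t + 0.56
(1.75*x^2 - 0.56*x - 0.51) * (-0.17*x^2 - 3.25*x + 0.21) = -0.2975*x^4 - 5.5923*x^3 + 2.2742*x^2 + 1.5399*x - 0.1071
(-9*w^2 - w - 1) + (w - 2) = -9*w^2 - 3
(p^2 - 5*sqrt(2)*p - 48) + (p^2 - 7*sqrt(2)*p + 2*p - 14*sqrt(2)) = 2*p^2 - 12*sqrt(2)*p + 2*p - 48 - 14*sqrt(2)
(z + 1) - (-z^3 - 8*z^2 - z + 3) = z^3 + 8*z^2 + 2*z - 2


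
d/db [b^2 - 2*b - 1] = 2*b - 2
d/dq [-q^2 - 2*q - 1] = -2*q - 2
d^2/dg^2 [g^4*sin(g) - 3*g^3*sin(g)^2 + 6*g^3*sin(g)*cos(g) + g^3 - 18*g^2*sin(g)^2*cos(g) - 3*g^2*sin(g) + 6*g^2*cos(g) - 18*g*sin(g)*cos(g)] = -g^4*sin(g) - 12*g^3*sin(2*g) + 8*g^3*cos(g) - 6*g^3*cos(2*g) + 15*g^2*sin(g) - 18*g^2*sin(2*g) - 3*g^2*cos(g)/2 + 36*g^2*cos(2*g) - 81*g^2*cos(3*g)/2 - 6*g*sin(g) + 54*g*sin(2*g) - 54*g*sin(3*g) - 12*g*cos(g) + 9*g*cos(2*g) - 3*g - 6*sin(g) + 3*cos(g) - 36*cos(2*g) + 9*cos(3*g)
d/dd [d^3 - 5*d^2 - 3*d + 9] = 3*d^2 - 10*d - 3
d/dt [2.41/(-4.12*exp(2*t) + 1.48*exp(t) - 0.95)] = (19.8584*exp(t) - 3.5668)*exp(t)/(4.12*exp(2*t) - 1.48*exp(t) + 0.95)^2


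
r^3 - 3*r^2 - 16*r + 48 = (r - 4)*(r - 3)*(r + 4)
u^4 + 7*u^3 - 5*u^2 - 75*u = u*(u - 3)*(u + 5)^2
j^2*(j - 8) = j^3 - 8*j^2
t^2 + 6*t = t*(t + 6)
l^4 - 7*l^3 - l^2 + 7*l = l*(l - 7)*(l - 1)*(l + 1)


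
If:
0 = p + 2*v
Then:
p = -2*v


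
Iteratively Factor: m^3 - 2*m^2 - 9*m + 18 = (m - 2)*(m^2 - 9) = (m - 3)*(m - 2)*(m + 3)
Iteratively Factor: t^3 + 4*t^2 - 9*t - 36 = (t + 3)*(t^2 + t - 12) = (t - 3)*(t + 3)*(t + 4)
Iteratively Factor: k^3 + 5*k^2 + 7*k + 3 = (k + 1)*(k^2 + 4*k + 3) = (k + 1)^2*(k + 3)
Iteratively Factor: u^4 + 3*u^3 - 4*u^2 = (u)*(u^3 + 3*u^2 - 4*u) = u^2*(u^2 + 3*u - 4) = u^2*(u - 1)*(u + 4)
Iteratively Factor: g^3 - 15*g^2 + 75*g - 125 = (g - 5)*(g^2 - 10*g + 25) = (g - 5)^2*(g - 5)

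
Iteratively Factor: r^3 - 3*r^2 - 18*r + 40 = (r - 2)*(r^2 - r - 20) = (r - 2)*(r + 4)*(r - 5)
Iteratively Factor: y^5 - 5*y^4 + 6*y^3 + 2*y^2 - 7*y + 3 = (y + 1)*(y^4 - 6*y^3 + 12*y^2 - 10*y + 3) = (y - 1)*(y + 1)*(y^3 - 5*y^2 + 7*y - 3) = (y - 1)^2*(y + 1)*(y^2 - 4*y + 3) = (y - 1)^3*(y + 1)*(y - 3)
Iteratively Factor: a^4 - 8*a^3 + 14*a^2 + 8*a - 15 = (a - 1)*(a^3 - 7*a^2 + 7*a + 15) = (a - 1)*(a + 1)*(a^2 - 8*a + 15) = (a - 3)*(a - 1)*(a + 1)*(a - 5)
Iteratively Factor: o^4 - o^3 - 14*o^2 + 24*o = (o + 4)*(o^3 - 5*o^2 + 6*o) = o*(o + 4)*(o^2 - 5*o + 6) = o*(o - 2)*(o + 4)*(o - 3)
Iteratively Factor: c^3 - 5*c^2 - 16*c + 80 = (c - 5)*(c^2 - 16) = (c - 5)*(c + 4)*(c - 4)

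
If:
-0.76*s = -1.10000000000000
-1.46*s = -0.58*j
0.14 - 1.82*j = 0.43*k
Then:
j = 3.64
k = -15.10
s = 1.45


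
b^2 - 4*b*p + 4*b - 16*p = (b + 4)*(b - 4*p)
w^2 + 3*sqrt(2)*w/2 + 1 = (w + sqrt(2)/2)*(w + sqrt(2))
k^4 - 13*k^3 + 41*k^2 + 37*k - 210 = (k - 7)*(k - 5)*(k - 3)*(k + 2)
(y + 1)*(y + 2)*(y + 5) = y^3 + 8*y^2 + 17*y + 10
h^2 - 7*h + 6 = (h - 6)*(h - 1)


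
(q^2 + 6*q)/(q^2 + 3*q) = (q + 6)/(q + 3)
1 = 1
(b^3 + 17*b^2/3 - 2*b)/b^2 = b + 17/3 - 2/b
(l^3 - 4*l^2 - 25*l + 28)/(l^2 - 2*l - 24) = (l^2 - 8*l + 7)/(l - 6)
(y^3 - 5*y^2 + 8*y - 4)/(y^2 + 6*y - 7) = (y^2 - 4*y + 4)/(y + 7)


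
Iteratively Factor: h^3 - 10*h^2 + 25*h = (h - 5)*(h^2 - 5*h) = (h - 5)^2*(h)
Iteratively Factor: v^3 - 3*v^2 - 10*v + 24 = (v - 4)*(v^2 + v - 6) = (v - 4)*(v - 2)*(v + 3)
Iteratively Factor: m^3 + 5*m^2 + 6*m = (m + 2)*(m^2 + 3*m) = (m + 2)*(m + 3)*(m)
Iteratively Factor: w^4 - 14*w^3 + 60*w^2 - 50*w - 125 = (w + 1)*(w^3 - 15*w^2 + 75*w - 125) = (w - 5)*(w + 1)*(w^2 - 10*w + 25) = (w - 5)^2*(w + 1)*(w - 5)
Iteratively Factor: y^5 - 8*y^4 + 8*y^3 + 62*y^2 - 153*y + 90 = (y - 5)*(y^4 - 3*y^3 - 7*y^2 + 27*y - 18) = (y - 5)*(y - 2)*(y^3 - y^2 - 9*y + 9) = (y - 5)*(y - 3)*(y - 2)*(y^2 + 2*y - 3) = (y - 5)*(y - 3)*(y - 2)*(y - 1)*(y + 3)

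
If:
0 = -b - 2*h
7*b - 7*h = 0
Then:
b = 0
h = 0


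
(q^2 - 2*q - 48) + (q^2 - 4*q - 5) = 2*q^2 - 6*q - 53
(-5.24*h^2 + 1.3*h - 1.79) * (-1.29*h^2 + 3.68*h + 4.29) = 6.7596*h^4 - 20.9602*h^3 - 15.3865*h^2 - 1.0102*h - 7.6791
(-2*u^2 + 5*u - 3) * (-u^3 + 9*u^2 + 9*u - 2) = 2*u^5 - 23*u^4 + 30*u^3 + 22*u^2 - 37*u + 6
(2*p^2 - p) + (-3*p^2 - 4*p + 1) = -p^2 - 5*p + 1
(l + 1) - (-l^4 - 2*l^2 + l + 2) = l^4 + 2*l^2 - 1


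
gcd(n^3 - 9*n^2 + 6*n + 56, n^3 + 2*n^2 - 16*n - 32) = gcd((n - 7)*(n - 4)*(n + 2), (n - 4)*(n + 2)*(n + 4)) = n^2 - 2*n - 8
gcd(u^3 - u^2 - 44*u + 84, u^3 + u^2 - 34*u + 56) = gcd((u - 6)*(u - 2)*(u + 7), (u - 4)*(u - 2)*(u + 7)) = u^2 + 5*u - 14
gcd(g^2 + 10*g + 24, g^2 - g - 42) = g + 6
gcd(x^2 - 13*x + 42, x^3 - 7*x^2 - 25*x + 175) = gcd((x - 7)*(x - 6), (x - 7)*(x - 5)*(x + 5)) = x - 7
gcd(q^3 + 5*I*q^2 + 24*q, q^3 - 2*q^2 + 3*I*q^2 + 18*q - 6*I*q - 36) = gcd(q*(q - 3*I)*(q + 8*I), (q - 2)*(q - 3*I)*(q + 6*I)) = q - 3*I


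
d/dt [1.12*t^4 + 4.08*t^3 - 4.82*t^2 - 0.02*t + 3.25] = 4.48*t^3 + 12.24*t^2 - 9.64*t - 0.02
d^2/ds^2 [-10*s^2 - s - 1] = -20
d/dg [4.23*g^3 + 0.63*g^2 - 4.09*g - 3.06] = 12.69*g^2 + 1.26*g - 4.09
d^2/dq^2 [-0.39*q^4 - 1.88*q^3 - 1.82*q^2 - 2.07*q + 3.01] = -4.68*q^2 - 11.28*q - 3.64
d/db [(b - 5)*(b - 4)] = 2*b - 9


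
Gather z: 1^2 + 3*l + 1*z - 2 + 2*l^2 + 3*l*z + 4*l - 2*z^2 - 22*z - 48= 2*l^2 + 7*l - 2*z^2 + z*(3*l - 21) - 49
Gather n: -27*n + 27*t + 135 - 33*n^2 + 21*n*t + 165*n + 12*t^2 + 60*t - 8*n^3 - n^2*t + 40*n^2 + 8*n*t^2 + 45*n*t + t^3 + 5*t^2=-8*n^3 + n^2*(7 - t) + n*(8*t^2 + 66*t + 138) + t^3 + 17*t^2 + 87*t + 135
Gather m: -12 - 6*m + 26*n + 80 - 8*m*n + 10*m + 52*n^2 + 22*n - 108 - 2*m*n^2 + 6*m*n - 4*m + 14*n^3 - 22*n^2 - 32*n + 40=m*(-2*n^2 - 2*n) + 14*n^3 + 30*n^2 + 16*n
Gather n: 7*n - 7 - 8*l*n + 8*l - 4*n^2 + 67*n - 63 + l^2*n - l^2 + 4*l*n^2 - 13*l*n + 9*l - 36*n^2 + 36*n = -l^2 + 17*l + n^2*(4*l - 40) + n*(l^2 - 21*l + 110) - 70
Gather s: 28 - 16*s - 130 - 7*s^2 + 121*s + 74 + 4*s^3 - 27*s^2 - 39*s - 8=4*s^3 - 34*s^2 + 66*s - 36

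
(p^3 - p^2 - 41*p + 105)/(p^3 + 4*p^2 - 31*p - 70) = (p - 3)/(p + 2)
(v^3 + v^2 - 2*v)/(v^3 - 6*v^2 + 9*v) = (v^2 + v - 2)/(v^2 - 6*v + 9)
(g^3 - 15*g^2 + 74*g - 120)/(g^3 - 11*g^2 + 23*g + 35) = (g^2 - 10*g + 24)/(g^2 - 6*g - 7)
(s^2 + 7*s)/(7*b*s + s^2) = (s + 7)/(7*b + s)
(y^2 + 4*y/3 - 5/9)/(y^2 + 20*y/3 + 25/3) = (y - 1/3)/(y + 5)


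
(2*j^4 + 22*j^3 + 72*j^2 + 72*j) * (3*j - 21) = 6*j^5 + 24*j^4 - 246*j^3 - 1296*j^2 - 1512*j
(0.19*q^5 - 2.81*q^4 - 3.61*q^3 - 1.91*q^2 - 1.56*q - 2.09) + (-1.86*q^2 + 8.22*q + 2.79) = 0.19*q^5 - 2.81*q^4 - 3.61*q^3 - 3.77*q^2 + 6.66*q + 0.7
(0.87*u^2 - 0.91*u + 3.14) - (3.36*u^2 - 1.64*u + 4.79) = -2.49*u^2 + 0.73*u - 1.65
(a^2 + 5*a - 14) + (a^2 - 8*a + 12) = 2*a^2 - 3*a - 2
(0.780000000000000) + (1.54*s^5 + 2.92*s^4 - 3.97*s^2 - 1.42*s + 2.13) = 1.54*s^5 + 2.92*s^4 - 3.97*s^2 - 1.42*s + 2.91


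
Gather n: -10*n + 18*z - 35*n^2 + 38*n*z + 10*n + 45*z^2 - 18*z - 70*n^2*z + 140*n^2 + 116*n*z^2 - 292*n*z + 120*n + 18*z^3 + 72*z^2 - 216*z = n^2*(105 - 70*z) + n*(116*z^2 - 254*z + 120) + 18*z^3 + 117*z^2 - 216*z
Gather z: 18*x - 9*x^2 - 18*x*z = -9*x^2 - 18*x*z + 18*x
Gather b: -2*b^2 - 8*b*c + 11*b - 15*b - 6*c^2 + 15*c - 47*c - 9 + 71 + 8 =-2*b^2 + b*(-8*c - 4) - 6*c^2 - 32*c + 70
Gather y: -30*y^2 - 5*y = -30*y^2 - 5*y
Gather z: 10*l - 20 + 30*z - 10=10*l + 30*z - 30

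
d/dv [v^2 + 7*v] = 2*v + 7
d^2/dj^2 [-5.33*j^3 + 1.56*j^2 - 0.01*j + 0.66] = 3.12 - 31.98*j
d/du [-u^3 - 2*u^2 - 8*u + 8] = -3*u^2 - 4*u - 8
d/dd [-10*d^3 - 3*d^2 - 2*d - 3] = -30*d^2 - 6*d - 2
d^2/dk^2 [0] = 0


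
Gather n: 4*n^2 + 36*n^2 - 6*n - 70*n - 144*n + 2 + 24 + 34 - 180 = 40*n^2 - 220*n - 120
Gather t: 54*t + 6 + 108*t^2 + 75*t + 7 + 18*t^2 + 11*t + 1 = 126*t^2 + 140*t + 14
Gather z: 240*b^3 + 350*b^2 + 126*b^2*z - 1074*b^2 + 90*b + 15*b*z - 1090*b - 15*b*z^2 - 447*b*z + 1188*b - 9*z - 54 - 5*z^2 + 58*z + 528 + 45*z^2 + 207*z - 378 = 240*b^3 - 724*b^2 + 188*b + z^2*(40 - 15*b) + z*(126*b^2 - 432*b + 256) + 96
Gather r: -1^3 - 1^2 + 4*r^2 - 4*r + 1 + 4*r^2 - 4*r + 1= 8*r^2 - 8*r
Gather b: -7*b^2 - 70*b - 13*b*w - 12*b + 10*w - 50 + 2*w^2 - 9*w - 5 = -7*b^2 + b*(-13*w - 82) + 2*w^2 + w - 55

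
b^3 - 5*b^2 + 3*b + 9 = (b - 3)^2*(b + 1)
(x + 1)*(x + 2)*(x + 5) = x^3 + 8*x^2 + 17*x + 10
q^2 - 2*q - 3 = (q - 3)*(q + 1)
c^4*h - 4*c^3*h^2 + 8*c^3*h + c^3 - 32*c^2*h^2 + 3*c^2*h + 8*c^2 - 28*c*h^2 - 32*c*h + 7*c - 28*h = (c + 1)*(c + 7)*(c - 4*h)*(c*h + 1)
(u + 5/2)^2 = u^2 + 5*u + 25/4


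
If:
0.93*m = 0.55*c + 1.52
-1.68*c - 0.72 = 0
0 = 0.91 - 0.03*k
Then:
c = -0.43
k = 30.33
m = 1.38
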